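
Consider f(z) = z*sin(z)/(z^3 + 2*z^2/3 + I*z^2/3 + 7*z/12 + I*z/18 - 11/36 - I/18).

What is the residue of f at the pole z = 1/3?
Write f(z) = P(z)/Q(z) with P(z) = z*sin(z) and Q(z) = z^3 + 2*z^2/3 + I*z^2/3 + 7*z/12 + I*z/18 - 11/36 - I/18.
The denominator factors as Q(z) = (z - 1/3)*(z + 1/2 + I)*(z + 1/2 - 2*I/3), so z = 1/3 is a simple zero of Q and P is analytic there; z = 1/3 is therefore a simple pole and
  Res(f, z₀) = P(z₀)/Q'(z₀).

Q'(z) = 3*z^2 + 4*z/3 + 2*I*z/3 + 7/12 + I/18, so Q'(1/3) = 49/36 + 5*I/18.
P(1/3) = sin(1/3)/3.

Res(f, 1/3) = (sin(1/3)/3)/(49/36 + 5*I/18) = (588/2501 - 120*I/2501)*sin(1/3)

Final answer: (588/2501 - 120*I/2501)*sin(1/3)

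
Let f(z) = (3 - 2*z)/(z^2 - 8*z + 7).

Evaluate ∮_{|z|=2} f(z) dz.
By the residue theorem, ∮_C f(z) dz = 2πi · (sum of the residues of f at the poles inside |z| = 2).

The denominator factors as (z - 7)*(z - 1), so the singularities of f are simple poles at z = 7, z = 1.
  |7|² = 49 > 4 = 2², so this pole is outside the contour.
  |1|² = 1 < 4 = 2², so this pole is inside the contour.

With P(z) = 3 - 2*z and Q(z) = z^2 - 8*z + 7, each pole is simple, so Res(f, z₀) = P(z₀)/Q'(z₀) with Q'(z) = 2*z - 8.
  Res(f, 1) = P(1)/Q'(1) = (1)/(-6) = -1/6

∮_C f(z) dz = 2πi · (-1/6) = -I*pi/3

Final answer: -I*pi/3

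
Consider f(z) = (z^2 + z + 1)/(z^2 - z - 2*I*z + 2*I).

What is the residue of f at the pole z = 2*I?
Write f(z) = P(z)/Q(z) with P(z) = z^2 + z + 1 and Q(z) = z^2 - z - 2*I*z + 2*I.
The denominator factors as Q(z) = (z - 2*I)*(z - 1), so z = 2*I is a simple zero of Q and P is analytic there; z = 2*I is therefore a simple pole and
  Res(f, z₀) = P(z₀)/Q'(z₀).

Q'(z) = 2*z - 1 - 2*I, so Q'(2*I) = -1 + 2*I.
P(2*I) = -3 + 2*I.

Res(f, 2*I) = (-3 + 2*I)/(-1 + 2*I) = 7/5 + 4*I/5

Final answer: 7/5 + 4*I/5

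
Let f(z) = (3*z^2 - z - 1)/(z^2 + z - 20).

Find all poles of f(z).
The singularities of f are the zeros of the denominator. Factoring,
  z^2 + z - 20 = (z + 5)*(z - 4)
so the candidates are z = -5, z = 4.

Check the numerator P(z) = 3*z^2 - z - 1 at each one:
  P(-5) = 79 ≠ 0, so z = -5 is a (simple) pole.
  P(4) = 43 ≠ 0, so z = 4 is a (simple) pole.

Poles of f: {-5, 4}

Final answer: {-5, 4}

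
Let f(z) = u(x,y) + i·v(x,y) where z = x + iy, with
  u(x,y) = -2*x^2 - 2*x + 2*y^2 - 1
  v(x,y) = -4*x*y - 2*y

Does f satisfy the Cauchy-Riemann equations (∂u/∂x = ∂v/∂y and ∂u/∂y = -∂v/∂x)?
∂u/∂x = -4*x - 2
∂v/∂y = -4*x - 2
∂u/∂y = 4*y
∂v/∂x = -4*y
∂u/∂x = ∂v/∂y and ∂u/∂y = -∂v/∂x hold identically; f is analytic.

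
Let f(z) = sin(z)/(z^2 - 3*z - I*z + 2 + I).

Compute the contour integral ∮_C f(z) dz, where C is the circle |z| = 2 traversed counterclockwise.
By the residue theorem, ∮_C f(z) dz = 2πi · (sum of the residues of f at the poles inside |z| = 2).

The denominator factors as (z - 2 - I)*(z - 1), so the singularities of f are simple poles at z = 2 + I, z = 1.
  |2 + I|² = 5 > 4 = 2², so this pole is outside the contour.
  |1|² = 1 < 4 = 2², so this pole is inside the contour.

With P(z) = sin(z) and Q(z) = z^2 - 3*z - I*z + 2 + I, each pole is simple, so Res(f, z₀) = P(z₀)/Q'(z₀) with Q'(z) = 2*z - 3 - I.
  Res(f, 1) = P(1)/Q'(1) = (sin(1))/(-1 - I) = (-1/2 + I/2)*sin(1)

∮_C f(z) dz = 2πi · ((-1/2 + I/2)*sin(1)) = pi*(-1 - I)*sin(1)

Final answer: pi*(-1 - I)*sin(1)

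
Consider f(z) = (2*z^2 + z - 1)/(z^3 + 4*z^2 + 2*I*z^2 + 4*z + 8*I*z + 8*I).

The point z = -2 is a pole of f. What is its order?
Factor the denominator:
  z^3 + 4*z^2 + 2*I*z^2 + 4*z + 8*I*z + 8*I = (z + 2)^2*(z + 2*I)

The numerator P(z) = 2*z^2 + z - 1 has P(-2) = 5 ≠ 0, so no factor of (z + 2) cancels.
Near z = -2 we can therefore write f(z) = g(z)/(z + 2)^2 with g analytic at -2 and g(-2) ≠ 0 (g is the numerator divided by the remaining denominator factors).

Hence z = -2 is a pole of order 2.

Final answer: 2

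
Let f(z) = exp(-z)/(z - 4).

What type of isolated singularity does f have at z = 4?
Write f(z) = g(z)/(z - 4) with g(z) = exp(-z).
g is entire and g(4) = exp(-4) ≠ 0, so no factor of (z - 4) cancels: the Laurent expansion of f about z = 4 starts at the power -1, i.e. lim_{z→z₀} (z - z₀) f(z) = exp(-4) is finite and nonzero.
So z = 4 is a pole of order 1.

Final answer: pole of order 1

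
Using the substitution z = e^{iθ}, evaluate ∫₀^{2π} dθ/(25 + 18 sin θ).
Call the integral J. The integrand is 2π-periodic and we integrate over a full period, so shifting θ does not change the value (θ → θ + π/2 turns sin θ into cos θ). Hence
  J = ∫₀^{2π} dθ/(25 + 18 cos θ).
Put z = e^{iθ}: then cos θ = (z + 1/z)/2, dθ = dz/(iz), and z runs once counterclockwise around |z| = 1:
  J = ∮_{|z|=1} 1/(25 + 18*(z + 1/z)/2) · dz/(iz) = (2/i) ∮_{|z|=1} dz/(18*z^2 + 50*z + 18).
The roots of 18*z^2 + 50*z + 18 are z = (-25 ± sqrt(25^2 - 18^2))/18, with sqrt(301) = sqrt(301); their product is 1, so only z₊ = -25/18 + sqrt(301)/18 lies inside the unit circle (z₋ = -25/18 - sqrt(301)/18 lies outside).
z₊ is a simple zero of q(z) = 18*z^2 + 50*z + 18, so Res(1/q, z₊) = 1/q'(z₊) with q'(z) = 36*z + 50; and q'(z₊) = 18*(z₊ - z₋) = 2*sqrt(301).
Therefore J = (2/i) · 2πi · 1/(2*sqrt(301)) = 2*pi/(sqrt(301)) = 2*sqrt(301)*pi/301

Final answer: 2*sqrt(301)*pi/301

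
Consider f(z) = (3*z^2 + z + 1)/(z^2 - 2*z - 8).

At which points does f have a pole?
{-2, 4}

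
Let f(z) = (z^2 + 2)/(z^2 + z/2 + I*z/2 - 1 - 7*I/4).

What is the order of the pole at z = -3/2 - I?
Factor the denominator:
  z^2 + z/2 + I*z/2 - 1 - 7*I/4 = (z + 3/2 + I)*(z - 1 - I/2)

The numerator P(z) = z^2 + 2 has P(-3/2 - I) = 13/4 + 3*I ≠ 0, so no factor of (z + 3/2 + I) cancels.
Near z = -3/2 - I we can therefore write f(z) = g(z)/(z + 3/2 + I) with g analytic at -3/2 - I and g(-3/2 - I) ≠ 0 (g is the numerator divided by the remaining denominator factors).

Hence z = -3/2 - I is a pole of order 1.

Final answer: 1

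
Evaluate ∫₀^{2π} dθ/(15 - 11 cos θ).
sqrt(26)*pi/26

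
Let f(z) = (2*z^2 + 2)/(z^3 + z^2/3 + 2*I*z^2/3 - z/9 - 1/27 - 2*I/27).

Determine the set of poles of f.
The singularities of f are the zeros of the denominator. Factoring,
  z^3 + z^2/3 + 2*I*z^2/3 - z/9 - 1/27 - 2*I/27 = (z - 1/3)*(z + 1/3 + 2*I/3)*(z + 1/3)
so the candidates are z = 1/3, z = -1/3 - 2*I/3, z = -1/3.

Check the numerator P(z) = 2*z^2 + 2 at each one:
  P(1/3) = 20/9 ≠ 0, so z = 1/3 is a (simple) pole.
  P(-1/3 - 2*I/3) = 4/3 + 8*I/9 ≠ 0, so z = -1/3 - 2*I/3 is a (simple) pole.
  P(-1/3) = 20/9 ≠ 0, so z = -1/3 is a (simple) pole.

Poles of f: {-1/3 - 2*I/3, -1/3, 1/3}

Final answer: {-1/3 - 2*I/3, -1/3, 1/3}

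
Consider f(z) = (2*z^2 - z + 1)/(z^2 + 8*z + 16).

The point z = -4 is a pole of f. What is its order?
2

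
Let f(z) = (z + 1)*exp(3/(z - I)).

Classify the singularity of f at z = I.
Let u = z - I. Then
  e^(3/u) = Σ_{k≥0} (3)^k/(k!·u^k) = 1 + 3/u + 9/(2*u^2) + 9/(2*u^3) + ...
which has infinitely many negative powers of u, so exp(3/(z - I)) has an essential singularity at z = I.
The extra factor z + 1 is a nonzero polynomial; if the product had at most a pole at z = I, dividing by that polynomial would leave exp(3/(z - I)) with at most a pole too — contradiction. (Equivalently, the product's Laurent series still has infinitely many negative powers.)
So the singularity is essential.

Final answer: essential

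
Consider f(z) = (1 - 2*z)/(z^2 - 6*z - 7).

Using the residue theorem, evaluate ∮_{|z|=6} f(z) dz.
By the residue theorem, ∮_C f(z) dz = 2πi · (sum of the residues of f at the poles inside |z| = 6).

The denominator factors as (z - 7)*(z + 1), so the singularities of f are simple poles at z = 7, z = -1.
  |7|² = 49 > 36 = 6², so this pole is outside the contour.
  |-1|² = 1 < 36 = 6², so this pole is inside the contour.

With P(z) = 1 - 2*z and Q(z) = z^2 - 6*z - 7, each pole is simple, so Res(f, z₀) = P(z₀)/Q'(z₀) with Q'(z) = 2*z - 6.
  Res(f, -1) = P(-1)/Q'(-1) = (3)/(-8) = -3/8

∮_C f(z) dz = 2πi · (-3/8) = -3*I*pi/4

Final answer: -3*I*pi/4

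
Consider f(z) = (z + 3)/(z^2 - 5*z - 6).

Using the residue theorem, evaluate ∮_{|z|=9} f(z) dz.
By the residue theorem, ∮_C f(z) dz = 2πi · (sum of the residues of f at the poles inside |z| = 9).

The denominator factors as (z + 1)*(z - 6), so the singularities of f are simple poles at z = -1, z = 6.
  |-1|² = 1 < 81 = 9², so this pole is inside the contour.
  |6|² = 36 < 81 = 9², so this pole is inside the contour.

With P(z) = z + 3 and Q(z) = z^2 - 5*z - 6, each pole is simple, so Res(f, z₀) = P(z₀)/Q'(z₀) with Q'(z) = 2*z - 5.
  Res(f, -1) = P(-1)/Q'(-1) = (2)/(-7) = -2/7
  Res(f, 6) = P(6)/Q'(6) = (9)/(7) = 9/7

Sum of residues inside C: 1
∮_C f(z) dz = 2πi · (1) = 2*I*pi

Final answer: 2*I*pi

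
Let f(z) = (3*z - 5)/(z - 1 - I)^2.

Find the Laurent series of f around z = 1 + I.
Put w = z - (1 + I), i.e. z = w + 1 + I. The denominator is w^2, so it suffices to rewrite the numerator in powers of w.

P(z) = 3*z - 5
P(w + 1 + I) = -2 + 3*I + 3*w

Dividing each term by w^2:
  f = (-2 + 3*I)/w^2 + 3/w

Substituting back w = z - 1 - I:
  f(z) = (-2 + 3*I)/(z - 1 - I)^2 + 3/(z - 1 - I)

The series is finite because the numerator is a polynomial; the negative powers form the principal part, and the coefficient of 1/(z - 1 - I) gives Res(f, 1 + I) = 3.

Final answer: (-2 + 3*I)/(z - 1 - I)^2 + 3/(z - 1 - I)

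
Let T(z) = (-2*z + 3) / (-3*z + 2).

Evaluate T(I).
Substitute z = I:
  numerator:   -2*(I) + 3 = 3 - 2*I
  denominator: -3*(I) + 2 = 2 - 3*I
T(I) = (3 - 2*I)/(2 - 3*I); multiplying numerator and denominator by the conjugate 2 + 3*I gives (12 + 5*I)/13 = 12/13 + 5*I/13

Final answer: 12/13 + 5*I/13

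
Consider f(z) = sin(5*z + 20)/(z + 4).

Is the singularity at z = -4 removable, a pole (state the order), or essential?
Let u = z + 4. The argument of sin is 5*z + 20 = 5u, so
  f = sin(5u)/u = ((5u) - (5u)^3/6 + ...)/u = 5 - (125/6)*u^2 + ...
The Laurent expansion about u = 0 has no negative powers; equivalently lim_{z→-4} f(z) = 5 exists and is finite.
So the singularity is removable.

Final answer: removable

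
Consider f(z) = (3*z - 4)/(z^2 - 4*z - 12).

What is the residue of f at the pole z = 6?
Write f(z) = P(z)/Q(z) with P(z) = 3*z - 4 and Q(z) = z^2 - 4*z - 12.
The denominator factors as Q(z) = (z - 6)*(z + 2), so z = 6 is a simple zero of Q and P is analytic there; z = 6 is therefore a simple pole and
  Res(f, z₀) = P(z₀)/Q'(z₀).

Q'(z) = 2*z - 4, so Q'(6) = 8.
P(6) = 14.

Res(f, 6) = (14)/(8) = 7/4

Final answer: 7/4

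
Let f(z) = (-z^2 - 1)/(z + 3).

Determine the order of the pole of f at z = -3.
Factor the denominator:
  z + 3 = (z + 3)

The numerator P(z) = -z^2 - 1 has P(-3) = -10 ≠ 0, so no factor of (z + 3) cancels.
Near z = -3 we can therefore write f(z) = g(z)/(z + 3) with g analytic at -3 and g(-3) ≠ 0 (g is just the numerator).

Hence z = -3 is a pole of order 1.

Final answer: 1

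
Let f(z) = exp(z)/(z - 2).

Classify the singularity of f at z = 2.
Write f(z) = g(z)/(z - 2) with g(z) = exp(z).
g is entire and g(2) = exp(2) ≠ 0, so no factor of (z - 2) cancels: the Laurent expansion of f about z = 2 starts at the power -1, i.e. lim_{z→z₀} (z - z₀) f(z) = exp(2) is finite and nonzero.
So z = 2 is a pole of order 1.

Final answer: pole of order 1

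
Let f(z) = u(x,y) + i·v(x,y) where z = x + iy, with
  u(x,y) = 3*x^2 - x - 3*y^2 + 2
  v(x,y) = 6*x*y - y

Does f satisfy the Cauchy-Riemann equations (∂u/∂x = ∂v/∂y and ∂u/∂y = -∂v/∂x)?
∂u/∂x = 6*x - 1
∂v/∂y = 6*x - 1
∂u/∂y = -6*y
∂v/∂x = 6*y
∂u/∂x = ∂v/∂y and ∂u/∂y = -∂v/∂x hold identically; f is analytic.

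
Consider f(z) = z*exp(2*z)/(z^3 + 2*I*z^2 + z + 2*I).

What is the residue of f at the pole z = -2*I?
Write f(z) = P(z)/Q(z) with P(z) = z*exp(2*z) and Q(z) = z^3 + 2*I*z^2 + z + 2*I.
The denominator factors as Q(z) = (z - I)*(z + 2*I)*(z + I), so z = -2*I is a simple zero of Q and P is analytic there; z = -2*I is therefore a simple pole and
  Res(f, z₀) = P(z₀)/Q'(z₀).

Q'(z) = 3*z^2 + 4*I*z + 1, so Q'(-2*I) = -3.
P(-2*I) = -2*I*exp(-4*I).

Res(f, -2*I) = (-2*I*exp(-4*I))/(-3) = 2*I*exp(-4*I)/3

Final answer: 2*I*exp(-4*I)/3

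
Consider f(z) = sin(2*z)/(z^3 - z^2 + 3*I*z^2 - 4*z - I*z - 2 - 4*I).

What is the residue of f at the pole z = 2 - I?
Write f(z) = P(z)/Q(z) with P(z) = sin(2*z) and Q(z) = z^3 - z^2 + 3*I*z^2 - 4*z - I*z - 2 - 4*I.
The denominator factors as Q(z) = (z + 2*I)*(z - 2 + I)*(z + 1), so z = 2 - I is a simple zero of Q and P is analytic there; z = 2 - I is therefore a simple pole and
  Res(f, z₀) = P(z₀)/Q'(z₀).

Q'(z) = 3*z^2 - 2*z + 6*I*z - 4 - I, so Q'(2 - I) = 7 + I.
P(2 - I) = sin(4 - 2*I).

Res(f, 2 - I) = (sin(4 - 2*I))/(7 + I) = (7/50 - I/50)*sin(4 - 2*I)

Final answer: (7/50 - I/50)*sin(4 - 2*I)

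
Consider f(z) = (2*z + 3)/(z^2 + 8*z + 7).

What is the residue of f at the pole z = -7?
Write f(z) = P(z)/Q(z) with P(z) = 2*z + 3 and Q(z) = z^2 + 8*z + 7.
The denominator factors as Q(z) = (z + 1)*(z + 7), so z = -7 is a simple zero of Q and P is analytic there; z = -7 is therefore a simple pole and
  Res(f, z₀) = P(z₀)/Q'(z₀).

Q'(z) = 2*z + 8, so Q'(-7) = -6.
P(-7) = -11.

Res(f, -7) = (-11)/(-6) = 11/6

Final answer: 11/6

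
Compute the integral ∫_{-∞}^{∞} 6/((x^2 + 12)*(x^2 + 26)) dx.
Let f(z) = 6/((z^2 + 12)*(z^2 + 26)). The denominator has no real zeros and deg Q - deg P = 4 ≥ 2, so the integral of f over the upper semicircle |z| = R tends to 0 as R → ∞. Closing the contour in the upper half-plane,
  ∫_{-∞}^{∞} f(x) dx = 2πi · Σ Res(f, z_k)  over the poles with Im z_k > 0.

Zeros of the denominator: z^2 + 12 = 0 gives z = ±2*sqrt(3)*I; z^2 + 26 = 0 gives z = ±sqrt(26)*I.
Upper half-plane: z = sqrt(26)*I, z = 2*sqrt(3)*I (simple).

Each pole is a simple zero of Q(z) = z^4 + 38*z^2 + 312, so Res(f, z₀) = P(z₀)/Q'(z₀) with P(z) = 6, Q'(z) = 4*z^3 + 76*z:
  Res(f, sqrt(26)*I) = (6)/(-28*sqrt(26)*I) = 3*sqrt(26)*I/364
  Res(f, 2*sqrt(3)*I) = (6)/(56*sqrt(3)*I) = -sqrt(3)*I/28

Sum of residues: I*(-13*sqrt(3) + 3*sqrt(26))/364
∫_{-∞}^{∞} f(x) dx = 2πi · (I*(-13*sqrt(3) + 3*sqrt(26))/364) = pi*(-3*sqrt(26) + 13*sqrt(3))/182

Final answer: pi*(-3*sqrt(26) + 13*sqrt(3))/182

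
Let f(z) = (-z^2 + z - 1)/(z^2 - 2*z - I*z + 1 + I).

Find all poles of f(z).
The singularities of f are the zeros of the denominator. Factoring,
  z^2 - 2*z - I*z + 1 + I = (z - 1)*(z - 1 - I)
so the candidates are z = 1, z = 1 + I.

Check the numerator P(z) = -z^2 + z - 1 at each one:
  P(1) = -1 ≠ 0, so z = 1 is a (simple) pole.
  P(1 + I) = -I ≠ 0, so z = 1 + I is a (simple) pole.

Poles of f: {1, 1 + I}

Final answer: {1, 1 + I}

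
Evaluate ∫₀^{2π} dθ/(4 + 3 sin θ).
Call the integral J. The integrand is 2π-periodic and we integrate over a full period, so shifting θ does not change the value (θ → θ + π/2 turns sin θ into cos θ). Hence
  J = ∫₀^{2π} dθ/(4 + 3 cos θ).
Put z = e^{iθ}: then cos θ = (z + 1/z)/2, dθ = dz/(iz), and z runs once counterclockwise around |z| = 1:
  J = ∮_{|z|=1} 1/(4 + 3*(z + 1/z)/2) · dz/(iz) = (2/i) ∮_{|z|=1} dz/(3*z^2 + 8*z + 3).
The roots of 3*z^2 + 8*z + 3 are z = (-4 ± sqrt(4^2 - 3^2))/3, with sqrt(7) = sqrt(7); their product is 1, so only z₊ = -4/3 + sqrt(7)/3 lies inside the unit circle (z₋ = -4/3 - sqrt(7)/3 lies outside).
z₊ is a simple zero of q(z) = 3*z^2 + 8*z + 3, so Res(1/q, z₊) = 1/q'(z₊) with q'(z) = 6*z + 8; and q'(z₊) = 3*(z₊ - z₋) = 2*sqrt(7).
Therefore J = (2/i) · 2πi · 1/(2*sqrt(7)) = 2*pi/(sqrt(7)) = 2*sqrt(7)*pi/7

Final answer: 2*sqrt(7)*pi/7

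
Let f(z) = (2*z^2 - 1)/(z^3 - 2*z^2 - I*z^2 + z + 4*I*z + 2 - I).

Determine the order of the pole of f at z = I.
Factor the denominator:
  z^3 - 2*z^2 - I*z^2 + z + 4*I*z + 2 - I = (z - I)^2*(z - 2 + I)

The numerator P(z) = 2*z^2 - 1 has P(I) = -3 ≠ 0, so no factor of (z - I) cancels.
Near z = I we can therefore write f(z) = g(z)/(z - I)^2 with g analytic at I and g(I) ≠ 0 (g is the numerator divided by the remaining denominator factors).

Hence z = I is a pole of order 2.

Final answer: 2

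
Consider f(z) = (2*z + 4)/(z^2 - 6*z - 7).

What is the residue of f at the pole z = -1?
-1/4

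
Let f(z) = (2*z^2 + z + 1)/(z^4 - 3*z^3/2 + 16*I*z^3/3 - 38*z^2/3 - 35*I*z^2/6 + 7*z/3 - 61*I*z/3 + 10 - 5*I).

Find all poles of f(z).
The singularities of f are the zeros of the denominator. Factoring,
  z^4 - 3*z^3/2 + 16*I*z^3/3 - 38*z^2/3 - 35*I*z^2/6 + 7*z/3 - 61*I*z/3 + 10 - 5*I = (z + 3*I)*(z - 3 + I)*(z + 1 + I/3)*(z + 1/2 + I)
so the candidates are z = -3*I, z = 3 - I, z = -1 - I/3, z = -1/2 - I.

Check the numerator P(z) = 2*z^2 + z + 1 at each one:
  P(-3*I) = -17 - 3*I ≠ 0, so z = -3*I is a (simple) pole.
  P(3 - I) = 20 - 13*I ≠ 0, so z = 3 - I is a (simple) pole.
  P(-1 - I/3) = 16/9 + I ≠ 0, so z = -1 - I/3 is a (simple) pole.
  P(-1/2 - I) = -1 + I ≠ 0, so z = -1/2 - I is a (simple) pole.

Poles of f: {-1 - I/3, -1/2 - I, -3*I, 3 - I}

Final answer: {-1 - I/3, -1/2 - I, -3*I, 3 - I}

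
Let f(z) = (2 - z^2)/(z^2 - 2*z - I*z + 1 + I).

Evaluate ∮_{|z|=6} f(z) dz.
pi*(2 - 4*I)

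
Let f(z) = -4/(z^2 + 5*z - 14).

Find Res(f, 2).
Write f(z) = P(z)/Q(z) with P(z) = -4 and Q(z) = z^2 + 5*z - 14.
The denominator factors as Q(z) = (z - 2)*(z + 7), so z = 2 is a simple zero of Q and P is analytic there; z = 2 is therefore a simple pole and
  Res(f, z₀) = P(z₀)/Q'(z₀).

Q'(z) = 2*z + 5, so Q'(2) = 9.
P(2) = -4.

Res(f, 2) = (-4)/(9) = -4/9

Final answer: -4/9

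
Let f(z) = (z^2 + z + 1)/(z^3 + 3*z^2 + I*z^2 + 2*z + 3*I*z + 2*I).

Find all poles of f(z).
The singularities of f are the zeros of the denominator. Factoring,
  z^3 + 3*z^2 + I*z^2 + 2*z + 3*I*z + 2*I = (z + I)*(z + 2)*(z + 1)
so the candidates are z = -I, z = -2, z = -1.

Check the numerator P(z) = z^2 + z + 1 at each one:
  P(-I) = -I ≠ 0, so z = -I is a (simple) pole.
  P(-2) = 3 ≠ 0, so z = -2 is a (simple) pole.
  P(-1) = 1 ≠ 0, so z = -1 is a (simple) pole.

Poles of f: {-2, -1, -I}

Final answer: {-2, -1, -I}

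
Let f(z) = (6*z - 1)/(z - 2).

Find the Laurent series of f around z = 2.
11/(z - 2) + 6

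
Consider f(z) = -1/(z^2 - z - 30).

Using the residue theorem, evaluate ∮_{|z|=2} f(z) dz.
0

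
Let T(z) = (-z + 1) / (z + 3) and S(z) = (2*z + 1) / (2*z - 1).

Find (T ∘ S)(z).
(T ∘ S)(z) = T(S(z)) = ((-1)*S(z) + (1))/((1)*S(z) + (3)). Multiply numerator and denominator by 2*z - 1:
  numerator:   (-1)*(2*z + 1) + (1)*(2*z - 1) = -2
  denominator: (1)*(2*z + 1) + (3)*(2*z - 1) = 8*z - 2
(T ∘ S)(z) = -2/(8*z - 2) = -1/(4*z - 1)

Final answer: -1/(4*z - 1)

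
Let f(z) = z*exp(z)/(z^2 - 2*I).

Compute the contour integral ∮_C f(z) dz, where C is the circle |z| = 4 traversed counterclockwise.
By the residue theorem, ∮_C f(z) dz = 2πi · (sum of the residues of f at the poles inside |z| = 4).

The denominator factors as (z + 1 + I)*(z - 1 - I), so the singularities of f are simple poles at z = -1 - I, z = 1 + I.
  |-1 - I|² = 2 < 16 = 4², so this pole is inside the contour.
  |1 + I|² = 2 < 16 = 4², so this pole is inside the contour.

With P(z) = z*exp(z) and Q(z) = z^2 - 2*I, each pole is simple, so Res(f, z₀) = P(z₀)/Q'(z₀) with Q'(z) = 2*z.
  Res(f, -1 - I) = P(-1 - I)/Q'(-1 - I) = ((-1 - I)*exp(-1 - I))/(-2 - 2*I) = exp(-1 - I)/2
  Res(f, 1 + I) = P(1 + I)/Q'(1 + I) = ((1 + I)*exp(1 + I))/(2 + 2*I) = exp(1 + I)/2

Sum of residues inside C: exp(-1 - I)/2 + exp(1 + I)/2
∮_C f(z) dz = 2πi · (exp(-1 - I)/2 + exp(1 + I)/2) = I*pi*exp(-1 - I) + I*pi*exp(1 + I)

Final answer: I*pi*exp(-1 - I) + I*pi*exp(1 + I)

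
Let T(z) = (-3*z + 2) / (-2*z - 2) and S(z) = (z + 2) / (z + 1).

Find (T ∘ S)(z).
(z + 4)/(4*z + 6)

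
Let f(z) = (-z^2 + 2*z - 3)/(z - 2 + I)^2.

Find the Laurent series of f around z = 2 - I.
Put w = z - (2 - I), i.e. z = w + 2 - I. The denominator is w^2, so it suffices to rewrite the numerator in powers of w.

P(z) = -z^2 + 2*z - 3
P(w + 2 - I) = -2 + 2*I + (-2 + 2*I)*w - w^2

Dividing each term by w^2:
  f = (-2 + 2*I)/w^2 + (-2 + 2*I)/w - 1

Substituting back w = z - 2 + I:
  f(z) = (-2 + 2*I)/(z - 2 + I)^2 + (-2 + 2*I)/(z - 2 + I) - 1

The series is finite because the numerator is a polynomial; the negative powers form the principal part, and the coefficient of 1/(z - 2 + I) gives Res(f, 2 - I) = -2 + 2*I.

Final answer: (-2 + 2*I)/(z - 2 + I)^2 + (-2 + 2*I)/(z - 2 + I) - 1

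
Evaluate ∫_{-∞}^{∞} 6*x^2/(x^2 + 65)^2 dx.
Let f(z) = 6*z^2/(z^2 + 65)^2. The denominator has no real zeros and deg Q - deg P = 2 ≥ 2, so the integral of f over the upper semicircle |z| = R tends to 0 as R → ∞. Closing the contour in the upper half-plane,
  ∫_{-∞}^{∞} f(x) dx = 2πi · Σ Res(f, z_k)  over the poles with Im z_k > 0.

Zeros of the denominator: z^2 + 65 = 0 gives z = ±sqrt(65)*I.
Upper half-plane: z = sqrt(65)*I (a pole of order 2).

Write f(z) = g(z)/(z - sqrt(65)*I)^2 with g(z) = 6*z^2/(z + sqrt(65)*I)^2. For a double pole, Res(f, z₀) = g'(z₀):
  g'(z) = 12*sqrt(65)*I*z/(z + sqrt(65)*I)^3
  Res(f, sqrt(65)*I) = g'(sqrt(65)*I) = -3*sqrt(65)*I/130

∫_{-∞}^{∞} f(x) dx = 2πi · (-3*sqrt(65)*I/130) = 3*sqrt(65)*pi/65

Final answer: 3*sqrt(65)*pi/65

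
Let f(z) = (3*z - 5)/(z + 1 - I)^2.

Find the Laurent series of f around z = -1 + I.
Put w = z - (-1 + I), i.e. z = w - 1 + I. The denominator is w^2, so it suffices to rewrite the numerator in powers of w.

P(z) = 3*z - 5
P(w - 1 + I) = -8 + 3*I + 3*w

Dividing each term by w^2:
  f = (-8 + 3*I)/w^2 + 3/w

Substituting back w = z + 1 - I:
  f(z) = (-8 + 3*I)/(z + 1 - I)^2 + 3/(z + 1 - I)

The series is finite because the numerator is a polynomial; the negative powers form the principal part, and the coefficient of 1/(z + 1 - I) gives Res(f, -1 + I) = 3.

Final answer: (-8 + 3*I)/(z + 1 - I)^2 + 3/(z + 1 - I)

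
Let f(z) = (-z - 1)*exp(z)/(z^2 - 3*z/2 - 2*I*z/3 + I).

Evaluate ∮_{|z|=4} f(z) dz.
By the residue theorem, ∮_C f(z) dz = 2πi · (sum of the residues of f at the poles inside |z| = 4).

The denominator factors as (z - 3/2)*(z - 2*I/3), so the singularities of f are simple poles at z = 3/2, z = 2*I/3.
  |3/2|² = 9/4 < 16 = 4², so this pole is inside the contour.
  |2*I/3|² = 4/9 < 16 = 4², so this pole is inside the contour.

With P(z) = (-z - 1)*exp(z) and Q(z) = z^2 - 3*z/2 - 2*I*z/3 + I, each pole is simple, so Res(f, z₀) = P(z₀)/Q'(z₀) with Q'(z) = 2*z - 3/2 - 2*I/3.
  Res(f, 3/2) = P(3/2)/Q'(3/2) = (-5*exp(3/2)/2)/(3/2 - 2*I/3) = (-135/97 - 60*I/97)*exp(3/2)
  Res(f, 2*I/3) = P(2*I/3)/Q'(2*I/3) = ((-1 - 2*I/3)*exp(2*I/3))/(-3/2 + 2*I/3) = (38/97 + 60*I/97)*exp(2*I/3)

Sum of residues inside C: (-135/97 - 60*I/97)*exp(3/2) + (38/97 + 60*I/97)*exp(2*I/3)
∮_C f(z) dz = 2πi · ((-135/97 - 60*I/97)*exp(3/2) + (38/97 + 60*I/97)*exp(2*I/3)) = pi*(120/97 - 270*I/97)*exp(3/2) + pi*(-120/97 + 76*I/97)*exp(2*I/3)

Final answer: pi*(120/97 - 270*I/97)*exp(3/2) + pi*(-120/97 + 76*I/97)*exp(2*I/3)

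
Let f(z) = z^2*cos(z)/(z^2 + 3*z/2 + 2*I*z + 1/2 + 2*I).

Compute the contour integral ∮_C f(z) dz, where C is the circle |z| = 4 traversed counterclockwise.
By the residue theorem, ∮_C f(z) dz = 2πi · (sum of the residues of f at the poles inside |z| = 4).

The denominator factors as (z + 1/2 + 2*I)*(z + 1), so the singularities of f are simple poles at z = -1/2 - 2*I, z = -1.
  |-1/2 - 2*I|² = 17/4 < 16 = 4², so this pole is inside the contour.
  |-1|² = 1 < 16 = 4², so this pole is inside the contour.

With P(z) = z^2*cos(z) and Q(z) = z^2 + 3*z/2 + 2*I*z + 1/2 + 2*I, each pole is simple, so Res(f, z₀) = P(z₀)/Q'(z₀) with Q'(z) = 2*z + 3/2 + 2*I.
  Res(f, -1/2 - 2*I) = P(-1/2 - 2*I)/Q'(-1/2 - 2*I) = ((-15/4 + 2*I)*cos(1/2 + 2*I))/(1/2 - 2*I) = (-47/34 - 26*I/17)*cos(1/2 + 2*I)
  Res(f, -1) = P(-1)/Q'(-1) = (cos(1))/(-1/2 + 2*I) = (-2/17 - 8*I/17)*cos(1)

Sum of residues inside C: (-47/34 - 26*I/17)*cos(1/2 + 2*I) + (-2/17 - 8*I/17)*cos(1)
∮_C f(z) dz = 2πi · ((-47/34 - 26*I/17)*cos(1/2 + 2*I) + (-2/17 - 8*I/17)*cos(1)) = pi*(52/17 - 47*I/17)*cos(1/2 + 2*I) + pi*(16/17 - 4*I/17)*cos(1)

Final answer: pi*(52/17 - 47*I/17)*cos(1/2 + 2*I) + pi*(16/17 - 4*I/17)*cos(1)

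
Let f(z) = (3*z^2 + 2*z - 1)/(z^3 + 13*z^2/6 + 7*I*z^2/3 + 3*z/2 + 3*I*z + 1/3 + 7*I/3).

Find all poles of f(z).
The singularities of f are the zeros of the denominator. Factoring,
  z^3 + 13*z^2/6 + 7*I*z^2/3 + 3*z/2 + 3*I*z + 1/3 + 7*I/3 = (z + 1 + 2*I)*(z + 2/3 - 2*I/3)*(z + 1/2 + I)
so the candidates are z = -1 - 2*I, z = -2/3 + 2*I/3, z = -1/2 - I.

Check the numerator P(z) = 3*z^2 + 2*z - 1 at each one:
  P(-1 - 2*I) = -12 + 8*I ≠ 0, so z = -1 - 2*I is a (simple) pole.
  P(-2/3 + 2*I/3) = -7/3 - 4*I/3 ≠ 0, so z = -2/3 + 2*I/3 is a (simple) pole.
  P(-1/2 - I) = -17/4 + I ≠ 0, so z = -1/2 - I is a (simple) pole.

Poles of f: {-1 - 2*I, -2/3 + 2*I/3, -1/2 - I}

Final answer: {-1 - 2*I, -2/3 + 2*I/3, -1/2 - I}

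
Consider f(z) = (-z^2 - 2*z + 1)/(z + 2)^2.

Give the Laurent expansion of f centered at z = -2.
Put w = z - (-2), i.e. z = w - 2. The denominator is w^2, so it suffices to rewrite the numerator in powers of w.

P(z) = -z^2 - 2*z + 1
P(w - 2) = 1 + 2*w - w^2

Dividing each term by w^2:
  f = 1/w^2 + 2/w - 1

Substituting back w = z + 2:
  f(z) = 1/(z + 2)^2 + 2/(z + 2) - 1

The series is finite because the numerator is a polynomial; the negative powers form the principal part, and the coefficient of 1/(z + 2) gives Res(f, -2) = 2.

Final answer: 1/(z + 2)^2 + 2/(z + 2) - 1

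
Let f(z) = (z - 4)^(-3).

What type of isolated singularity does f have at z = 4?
Write f(z) = g(z)/(z - 4)^3 with g(z) = 1.
g is entire and g(4) = 1 ≠ 0, so no factor of (z - 4) cancels: the Laurent expansion of f about z = 4 starts at the power -3, i.e. lim_{z→z₀} (z - z₀)^3 f(z) = 1 is finite and nonzero.
So z = 4 is a pole of order 3.

Final answer: pole of order 3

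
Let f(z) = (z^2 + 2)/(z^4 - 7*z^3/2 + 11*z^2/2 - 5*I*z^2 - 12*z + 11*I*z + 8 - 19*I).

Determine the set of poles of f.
{-1 - 2*I, 1/2 + 2*I, 1 - I, 3 + I}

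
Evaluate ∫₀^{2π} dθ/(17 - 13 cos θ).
Call the integral J. The integrand is 2π-periodic and we integrate over a full period, so shifting θ does not change the value (θ → θ + π flips the sign of the trig term). Hence
  J = ∫₀^{2π} dθ/(17 + 13 cos θ).
Put z = e^{iθ}: then cos θ = (z + 1/z)/2, dθ = dz/(iz), and z runs once counterclockwise around |z| = 1:
  J = ∮_{|z|=1} 1/(17 + 13*(z + 1/z)/2) · dz/(iz) = (2/i) ∮_{|z|=1} dz/(13*z^2 + 34*z + 13).
The roots of 13*z^2 + 34*z + 13 are z = (-17 ± sqrt(17^2 - 13^2))/13, with sqrt(120) = 2*sqrt(30); their product is 1, so only z₊ = -17/13 + 2*sqrt(30)/13 lies inside the unit circle (z₋ = -17/13 - 2*sqrt(30)/13 lies outside).
z₊ is a simple zero of q(z) = 13*z^2 + 34*z + 13, so Res(1/q, z₊) = 1/q'(z₊) with q'(z) = 26*z + 34; and q'(z₊) = 13*(z₊ - z₋) = 4*sqrt(30).
Therefore J = (2/i) · 2πi · 1/(4*sqrt(30)) = 2*pi/(2*sqrt(30)) = sqrt(30)*pi/30

Final answer: sqrt(30)*pi/30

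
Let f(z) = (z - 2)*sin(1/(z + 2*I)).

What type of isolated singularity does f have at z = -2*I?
Let u = z + 2*I. Then
  sin(1/u) = Σ_{k≥0} (-1)^k (1)^(2k+1)/((2k+1)!·u^(2k+1)) = 1/u - 1/(6*u^3) + 1/(120*u^5) + ...
which has infinitely many negative powers of u, so sin(1/(z + 2*I)) has an essential singularity at z = -2*I.
The extra factor z - 2 is a nonzero polynomial; if the product had at most a pole at z = -2*I, dividing by that polynomial would leave sin(1/(z + 2*I)) with at most a pole too — contradiction. (Equivalently, the product's Laurent series still has infinitely many negative powers.)
So the singularity is essential.

Final answer: essential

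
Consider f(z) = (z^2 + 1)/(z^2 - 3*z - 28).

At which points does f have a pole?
The singularities of f are the zeros of the denominator. Factoring,
  z^2 - 3*z - 28 = (z - 7)*(z + 4)
so the candidates are z = 7, z = -4.

Check the numerator P(z) = z^2 + 1 at each one:
  P(7) = 50 ≠ 0, so z = 7 is a (simple) pole.
  P(-4) = 17 ≠ 0, so z = -4 is a (simple) pole.

Poles of f: {-4, 7}

Final answer: {-4, 7}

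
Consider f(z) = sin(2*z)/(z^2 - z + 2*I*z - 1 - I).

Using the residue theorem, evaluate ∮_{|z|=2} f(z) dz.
By the residue theorem, ∮_C f(z) dz = 2πi · (sum of the residues of f at the poles inside |z| = 2).

The denominator factors as (z - 1 + I)*(z + I), so the singularities of f are simple poles at z = 1 - I, z = -I.
  |1 - I|² = 2 < 4 = 2², so this pole is inside the contour.
  |-I|² = 1 < 4 = 2², so this pole is inside the contour.

With P(z) = sin(2*z) and Q(z) = z^2 - z + 2*I*z - 1 - I, each pole is simple, so Res(f, z₀) = P(z₀)/Q'(z₀) with Q'(z) = 2*z - 1 + 2*I.
  Res(f, 1 - I) = P(1 - I)/Q'(1 - I) = (sin(2 - 2*I))/(1) = sin(2 - 2*I)
  Res(f, -I) = P(-I)/Q'(-I) = (-I*sinh(2))/(-1) = I*sinh(2)

Sum of residues inside C: sin(2 - 2*I) + I*sinh(2)
∮_C f(z) dz = 2πi · (sin(2 - 2*I) + I*sinh(2)) = -2*pi*sinh(2) + 2*I*pi*sin(2 - 2*I)

Final answer: -2*pi*sinh(2) + 2*I*pi*sin(2 - 2*I)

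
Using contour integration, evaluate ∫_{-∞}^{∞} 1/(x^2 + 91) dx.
Let f(z) = 1/(z^2 + 91). The denominator has no real zeros and deg Q - deg P = 2 ≥ 2, so the integral of f over the upper semicircle |z| = R tends to 0 as R → ∞. Closing the contour in the upper half-plane,
  ∫_{-∞}^{∞} f(x) dx = 2πi · Σ Res(f, z_k)  over the poles with Im z_k > 0.

Zeros of the denominator: z^2 + 91 = 0 gives z = ±sqrt(91)*I.
Upper half-plane: z = sqrt(91)*I (simple).

Each pole is a simple zero of Q(z) = z^2 + 91, so Res(f, z₀) = P(z₀)/Q'(z₀) with P(z) = 1, Q'(z) = 2*z:
  Res(f, sqrt(91)*I) = (1)/(2*sqrt(91)*I) = -sqrt(91)*I/182

∫_{-∞}^{∞} f(x) dx = 2πi · (-sqrt(91)*I/182) = sqrt(91)*pi/91

Final answer: sqrt(91)*pi/91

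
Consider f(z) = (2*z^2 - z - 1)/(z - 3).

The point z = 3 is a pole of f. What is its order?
Factor the denominator:
  z - 3 = (z - 3)

The numerator P(z) = 2*z^2 - z - 1 has P(3) = 14 ≠ 0, so no factor of (z - 3) cancels.
Near z = 3 we can therefore write f(z) = g(z)/(z - 3) with g analytic at 3 and g(3) ≠ 0 (g is just the numerator).

Hence z = 3 is a pole of order 1.

Final answer: 1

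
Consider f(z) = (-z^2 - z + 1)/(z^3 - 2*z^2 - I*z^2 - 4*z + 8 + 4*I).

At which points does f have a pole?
The singularities of f are the zeros of the denominator. Factoring,
  z^3 - 2*z^2 - I*z^2 - 4*z + 8 + 4*I = (z - 2)*(z - 2 - I)*(z + 2)
so the candidates are z = 2, z = 2 + I, z = -2.

Check the numerator P(z) = -z^2 - z + 1 at each one:
  P(2) = -5 ≠ 0, so z = 2 is a (simple) pole.
  P(2 + I) = -4 - 5*I ≠ 0, so z = 2 + I is a (simple) pole.
  P(-2) = -1 ≠ 0, so z = -2 is a (simple) pole.

Poles of f: {-2, 2, 2 + I}

Final answer: {-2, 2, 2 + I}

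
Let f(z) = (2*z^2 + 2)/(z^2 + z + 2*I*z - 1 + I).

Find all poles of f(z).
The singularities of f are the zeros of the denominator. Factoring,
  z^2 + z + 2*I*z - 1 + I = (z + 1 + I)*(z + I)
so the candidates are z = -1 - I, z = -I.

Check the numerator P(z) = 2*z^2 + 2 at each one:
  P(-1 - I) = 2 + 4*I ≠ 0, so z = -1 - I is a (simple) pole.
  P(-I) = 0, so the factor (z + I) cancels and z = -I is only a removable singularity, not a pole.

Poles of f: {-1 - I}

Final answer: {-1 - I}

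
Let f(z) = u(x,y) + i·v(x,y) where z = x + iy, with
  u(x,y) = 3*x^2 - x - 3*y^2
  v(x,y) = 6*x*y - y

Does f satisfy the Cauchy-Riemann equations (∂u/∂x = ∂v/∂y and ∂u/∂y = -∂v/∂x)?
∂u/∂x = 6*x - 1
∂v/∂y = 6*x - 1
∂u/∂y = -6*y
∂v/∂x = 6*y
∂u/∂x = ∂v/∂y and ∂u/∂y = -∂v/∂x hold identically; f is analytic.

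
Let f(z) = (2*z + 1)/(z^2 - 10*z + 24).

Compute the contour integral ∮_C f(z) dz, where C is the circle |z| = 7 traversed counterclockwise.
4*I*pi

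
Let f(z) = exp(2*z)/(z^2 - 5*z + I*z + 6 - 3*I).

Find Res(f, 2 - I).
(-1/2 + I/2)*exp(4 - 2*I)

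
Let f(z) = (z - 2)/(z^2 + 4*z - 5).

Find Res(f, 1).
Write f(z) = P(z)/Q(z) with P(z) = z - 2 and Q(z) = z^2 + 4*z - 5.
The denominator factors as Q(z) = (z - 1)*(z + 5), so z = 1 is a simple zero of Q and P is analytic there; z = 1 is therefore a simple pole and
  Res(f, z₀) = P(z₀)/Q'(z₀).

Q'(z) = 2*z + 4, so Q'(1) = 6.
P(1) = -1.

Res(f, 1) = (-1)/(6) = -1/6

Final answer: -1/6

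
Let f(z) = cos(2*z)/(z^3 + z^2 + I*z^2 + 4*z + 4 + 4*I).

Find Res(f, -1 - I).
(1/5 - I/10)*cos(2 + 2*I)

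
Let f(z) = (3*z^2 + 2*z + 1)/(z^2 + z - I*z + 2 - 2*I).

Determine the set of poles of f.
{-1 - I, 2*I}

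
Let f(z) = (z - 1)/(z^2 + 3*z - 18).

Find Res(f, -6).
Write f(z) = P(z)/Q(z) with P(z) = z - 1 and Q(z) = z^2 + 3*z - 18.
The denominator factors as Q(z) = (z - 3)*(z + 6), so z = -6 is a simple zero of Q and P is analytic there; z = -6 is therefore a simple pole and
  Res(f, z₀) = P(z₀)/Q'(z₀).

Q'(z) = 2*z + 3, so Q'(-6) = -9.
P(-6) = -7.

Res(f, -6) = (-7)/(-9) = 7/9

Final answer: 7/9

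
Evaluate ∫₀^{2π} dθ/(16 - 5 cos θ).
Call the integral J. The integrand is 2π-periodic and we integrate over a full period, so shifting θ does not change the value (θ → θ + π flips the sign of the trig term). Hence
  J = ∫₀^{2π} dθ/(16 + 5 cos θ).
Put z = e^{iθ}: then cos θ = (z + 1/z)/2, dθ = dz/(iz), and z runs once counterclockwise around |z| = 1:
  J = ∮_{|z|=1} 1/(16 + 5*(z + 1/z)/2) · dz/(iz) = (2/i) ∮_{|z|=1} dz/(5*z^2 + 32*z + 5).
The roots of 5*z^2 + 32*z + 5 are z = (-16 ± sqrt(16^2 - 5^2))/5, with sqrt(231) = sqrt(231); their product is 1, so only z₊ = -16/5 + sqrt(231)/5 lies inside the unit circle (z₋ = -16/5 - sqrt(231)/5 lies outside).
z₊ is a simple zero of q(z) = 5*z^2 + 32*z + 5, so Res(1/q, z₊) = 1/q'(z₊) with q'(z) = 10*z + 32; and q'(z₊) = 5*(z₊ - z₋) = 2*sqrt(231).
Therefore J = (2/i) · 2πi · 1/(2*sqrt(231)) = 2*pi/(sqrt(231)) = 2*sqrt(231)*pi/231

Final answer: 2*sqrt(231)*pi/231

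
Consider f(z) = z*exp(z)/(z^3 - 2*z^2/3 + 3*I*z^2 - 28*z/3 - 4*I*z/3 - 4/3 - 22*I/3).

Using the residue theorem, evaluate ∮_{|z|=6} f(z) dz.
By the residue theorem, ∮_C f(z) dz = 2πi · (sum of the residues of f at the poles inside |z| = 6).

The denominator factors as (z + 1/3 + I)*(z - 3 + I)*(z + 2 + I), so the singularities of f are simple poles at z = -1/3 - I, z = 3 - I, z = -2 - I.
  |-1/3 - I|² = 10/9 < 36 = 6², so this pole is inside the contour.
  |3 - I|² = 10 < 36 = 6², so this pole is inside the contour.
  |-2 - I|² = 5 < 36 = 6², so this pole is inside the contour.

With P(z) = z*exp(z) and Q(z) = z^3 - 2*z^2/3 + 3*I*z^2 - 28*z/3 - 4*I*z/3 - 4/3 - 22*I/3, each pole is simple, so Res(f, z₀) = P(z₀)/Q'(z₀) with Q'(z) = 3*z^2 - 4*z/3 + 6*I*z - 28/3 - 4*I/3.
  Res(f, -1/3 - I) = P(-1/3 - I)/Q'(-1/3 - I) = ((-1/3 - I)*exp(-1/3 - I))/(-50/9) = (3/50 + 9*I/50)*exp(-1/3 - I)
  Res(f, 3 - I) = P(3 - I)/Q'(3 - I) = ((3 - I)*exp(3 - I))/(50/3) = (9/50 - 3*I/50)*exp(3 - I)
  Res(f, -2 - I) = P(-2 - I)/Q'(-2 - I) = ((-2 - I)*exp(-2 - I))/(25/3) = (-6/25 - 3*I/25)*exp(-2 - I)

Sum of residues inside C: (9/50 - 3*I/50)*exp(3 - I) + (-6/25 - 3*I/25)*exp(-2 - I) + (3/50 + 9*I/50)*exp(-1/3 - I)
∮_C f(z) dz = 2πi · ((9/50 - 3*I/50)*exp(3 - I) + (-6/25 - 3*I/25)*exp(-2 - I) + (3/50 + 9*I/50)*exp(-1/3 - I)) = pi*(6/25 - 12*I/25)*exp(-2 - I) + pi*(-9/25 + 3*I/25)*exp(-1/3 - I) + pi*(3/25 + 9*I/25)*exp(3 - I)

Final answer: pi*(6/25 - 12*I/25)*exp(-2 - I) + pi*(-9/25 + 3*I/25)*exp(-1/3 - I) + pi*(3/25 + 9*I/25)*exp(3 - I)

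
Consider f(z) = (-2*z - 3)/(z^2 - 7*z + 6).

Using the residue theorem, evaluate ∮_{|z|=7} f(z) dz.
-4*I*pi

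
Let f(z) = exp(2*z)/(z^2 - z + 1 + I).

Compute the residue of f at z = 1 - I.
(1/5 + 2*I/5)*exp(2 - 2*I)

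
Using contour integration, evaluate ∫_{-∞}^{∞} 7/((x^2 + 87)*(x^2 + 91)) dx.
pi*(-87*sqrt(91) + 91*sqrt(87))/4524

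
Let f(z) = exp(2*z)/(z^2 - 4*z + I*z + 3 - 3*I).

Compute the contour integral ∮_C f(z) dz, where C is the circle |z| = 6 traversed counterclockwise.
By the residue theorem, ∮_C f(z) dz = 2πi · (sum of the residues of f at the poles inside |z| = 6).

The denominator factors as (z - 1 + I)*(z - 3), so the singularities of f are simple poles at z = 1 - I, z = 3.
  |1 - I|² = 2 < 36 = 6², so this pole is inside the contour.
  |3|² = 9 < 36 = 6², so this pole is inside the contour.

With P(z) = exp(2*z) and Q(z) = z^2 - 4*z + I*z + 3 - 3*I, each pole is simple, so Res(f, z₀) = P(z₀)/Q'(z₀) with Q'(z) = 2*z - 4 + I.
  Res(f, 1 - I) = P(1 - I)/Q'(1 - I) = (exp(2 - 2*I))/(-2 - I) = (-2/5 + I/5)*exp(2 - 2*I)
  Res(f, 3) = P(3)/Q'(3) = (exp(6))/(2 + I) = (2/5 - I/5)*exp(6)

Sum of residues inside C: (2/5 - I/5)*exp(6) + (-2/5 + I/5)*exp(2 - 2*I)
∮_C f(z) dz = 2πi · ((2/5 - I/5)*exp(6) + (-2/5 + I/5)*exp(2 - 2*I)) = pi*(-2/5 - 4*I/5)*exp(2 - 2*I) + pi*(2/5 + 4*I/5)*exp(6)

Final answer: pi*(-2/5 - 4*I/5)*exp(2 - 2*I) + pi*(2/5 + 4*I/5)*exp(6)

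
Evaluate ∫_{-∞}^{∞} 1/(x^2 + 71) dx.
Let f(z) = 1/(z^2 + 71). The denominator has no real zeros and deg Q - deg P = 2 ≥ 2, so the integral of f over the upper semicircle |z| = R tends to 0 as R → ∞. Closing the contour in the upper half-plane,
  ∫_{-∞}^{∞} f(x) dx = 2πi · Σ Res(f, z_k)  over the poles with Im z_k > 0.

Zeros of the denominator: z^2 + 71 = 0 gives z = ±sqrt(71)*I.
Upper half-plane: z = sqrt(71)*I (simple).

Each pole is a simple zero of Q(z) = z^2 + 71, so Res(f, z₀) = P(z₀)/Q'(z₀) with P(z) = 1, Q'(z) = 2*z:
  Res(f, sqrt(71)*I) = (1)/(2*sqrt(71)*I) = -sqrt(71)*I/142

∫_{-∞}^{∞} f(x) dx = 2πi · (-sqrt(71)*I/142) = sqrt(71)*pi/71

Final answer: sqrt(71)*pi/71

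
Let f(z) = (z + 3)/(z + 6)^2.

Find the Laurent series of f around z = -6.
Put w = z - (-6), i.e. z = w - 6. The denominator is w^2, so it suffices to rewrite the numerator in powers of w.

P(z) = z + 3
P(w - 6) = -3 + w

Dividing each term by w^2:
  f = -3/w^2 + 1/w

Substituting back w = z + 6:
  f(z) = -3/(z + 6)^2 + 1/(z + 6)

The series is finite because the numerator is a polynomial; the negative powers form the principal part, and the coefficient of 1/(z + 6) gives Res(f, -6) = 1.

Final answer: -3/(z + 6)^2 + 1/(z + 6)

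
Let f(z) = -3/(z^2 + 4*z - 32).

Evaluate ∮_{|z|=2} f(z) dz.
By the residue theorem, ∮_C f(z) dz = 2πi · (sum of the residues of f at the poles inside |z| = 2).

The denominator factors as (z + 8)*(z - 4), so the singularities of f are simple poles at z = -8, z = 4.
  |-8|² = 64 > 4 = 2², so this pole is outside the contour.
  |4|² = 16 > 4 = 2², so this pole is outside the contour.

No pole lies inside the contour, so f is analytic on and inside C and the integral is 0 (Cauchy's theorem).

Final answer: 0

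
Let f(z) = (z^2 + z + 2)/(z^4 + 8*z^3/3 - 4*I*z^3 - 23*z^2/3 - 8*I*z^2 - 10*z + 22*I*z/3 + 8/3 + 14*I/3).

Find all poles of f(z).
{-3 + I, -2/3 + I, I, 1 + I}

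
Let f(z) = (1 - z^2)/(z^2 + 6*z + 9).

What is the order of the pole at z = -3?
Factor the denominator:
  z^2 + 6*z + 9 = (z + 3)^2

The numerator P(z) = 1 - z^2 has P(-3) = -8 ≠ 0, so no factor of (z + 3) cancels.
Near z = -3 we can therefore write f(z) = g(z)/(z + 3)^2 with g analytic at -3 and g(-3) ≠ 0 (g is just the numerator).

Hence z = -3 is a pole of order 2.

Final answer: 2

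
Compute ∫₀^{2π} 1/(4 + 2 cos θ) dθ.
Let J = ∫₀^{2π} dθ/(4 + 2 cos θ).
Put z = e^{iθ}: then cos θ = (z + 1/z)/2, dθ = dz/(iz), and z runs once counterclockwise around |z| = 1:
  J = ∮_{|z|=1} 1/(4 + 2*(z + 1/z)/2) · dz/(iz) = (2/i) ∮_{|z|=1} dz/(2*z^2 + 8*z + 2).
The roots of 2*z^2 + 8*z + 2 are z = (-4 ± sqrt(4^2 - 2^2))/2, with sqrt(12) = 2*sqrt(3); their product is 1, so only z₊ = -2 + sqrt(3) lies inside the unit circle (z₋ = -2 - sqrt(3) lies outside).
z₊ is a simple zero of q(z) = 2*z^2 + 8*z + 2, so Res(1/q, z₊) = 1/q'(z₊) with q'(z) = 4*z + 8; and q'(z₊) = 2*(z₊ - z₋) = 4*sqrt(3).
Therefore J = (2/i) · 2πi · 1/(4*sqrt(3)) = 2*pi/(2*sqrt(3)) = sqrt(3)*pi/3

Final answer: sqrt(3)*pi/3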